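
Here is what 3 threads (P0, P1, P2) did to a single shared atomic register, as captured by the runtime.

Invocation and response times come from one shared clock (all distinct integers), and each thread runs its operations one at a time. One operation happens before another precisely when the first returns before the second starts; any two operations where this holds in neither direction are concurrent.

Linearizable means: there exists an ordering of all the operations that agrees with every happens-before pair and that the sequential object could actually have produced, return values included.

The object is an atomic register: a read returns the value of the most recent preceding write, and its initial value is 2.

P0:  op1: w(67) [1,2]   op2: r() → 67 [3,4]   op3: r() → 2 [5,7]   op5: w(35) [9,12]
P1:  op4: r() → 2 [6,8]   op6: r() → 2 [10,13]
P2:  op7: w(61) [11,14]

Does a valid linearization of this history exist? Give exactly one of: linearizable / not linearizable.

cut after 6 events: linearizable; cut after 7 events (op3 responds, time 7): not linearizable
the completed operations (3 total) allow one real-time order; the atomic register replay rejects it
no escape via the 1 pending operation (op4): every completion choice fails
take op1, op2, op3 (pending dropped): step 3 already fails, because op3 r() → 2 cannot occur there

not linearizable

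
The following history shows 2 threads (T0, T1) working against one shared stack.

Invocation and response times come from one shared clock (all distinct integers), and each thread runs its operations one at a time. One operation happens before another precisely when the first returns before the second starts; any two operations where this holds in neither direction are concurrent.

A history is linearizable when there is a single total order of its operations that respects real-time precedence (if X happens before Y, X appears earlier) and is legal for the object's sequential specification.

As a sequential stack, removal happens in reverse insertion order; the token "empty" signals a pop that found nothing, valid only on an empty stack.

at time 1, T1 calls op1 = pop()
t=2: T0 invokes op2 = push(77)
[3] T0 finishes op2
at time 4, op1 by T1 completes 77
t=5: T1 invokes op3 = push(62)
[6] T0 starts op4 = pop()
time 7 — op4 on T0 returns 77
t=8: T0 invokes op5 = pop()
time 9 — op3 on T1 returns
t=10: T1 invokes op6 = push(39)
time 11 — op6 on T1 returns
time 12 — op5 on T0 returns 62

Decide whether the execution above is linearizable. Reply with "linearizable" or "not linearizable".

not linearizable

already the first 7 events (up to op4's response at time 7) admit no linearization; the first 6 still do
3 completed operations, 2 real-time-consistent orders — every stack replay fails
no escape via the 1 pending operation (op3): every completion choice fails
take op1, op2, op4 (pending dropped): step 1 already fails, because op1 pop() → 77 cannot occur there
take op2, op1, op4 (pending dropped): step 3 already fails, because op4 pop() → 77 cannot occur there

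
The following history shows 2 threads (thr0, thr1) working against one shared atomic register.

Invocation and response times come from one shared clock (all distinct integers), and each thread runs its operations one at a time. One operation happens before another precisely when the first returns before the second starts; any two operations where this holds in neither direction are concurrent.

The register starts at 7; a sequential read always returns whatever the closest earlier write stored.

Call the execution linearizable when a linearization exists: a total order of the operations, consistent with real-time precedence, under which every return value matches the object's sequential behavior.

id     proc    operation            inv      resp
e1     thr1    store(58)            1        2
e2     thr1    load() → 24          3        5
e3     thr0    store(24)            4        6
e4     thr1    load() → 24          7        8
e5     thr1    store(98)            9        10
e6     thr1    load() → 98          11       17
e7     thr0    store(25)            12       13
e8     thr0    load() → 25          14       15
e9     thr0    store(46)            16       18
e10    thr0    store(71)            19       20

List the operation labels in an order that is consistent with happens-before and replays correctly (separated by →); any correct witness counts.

after step 1 (e1 store(58)): value 58
after step 2 (e3 store(24)): value 24
after step 3 (e2 load() → 24): value 24
after step 4 (e4 load() → 24): value 24
after step 5 (e5 store(98)): value 98
after step 6 (e6 load() → 98): value 98
after step 7 (e7 store(25)): value 25
after step 8 (e8 load() → 25): value 25
after step 9 (e9 store(46)): value 46
after step 10 (e10 store(71)): value 71

e1 → e3 → e2 → e4 → e5 → e6 → e7 → e8 → e9 → e10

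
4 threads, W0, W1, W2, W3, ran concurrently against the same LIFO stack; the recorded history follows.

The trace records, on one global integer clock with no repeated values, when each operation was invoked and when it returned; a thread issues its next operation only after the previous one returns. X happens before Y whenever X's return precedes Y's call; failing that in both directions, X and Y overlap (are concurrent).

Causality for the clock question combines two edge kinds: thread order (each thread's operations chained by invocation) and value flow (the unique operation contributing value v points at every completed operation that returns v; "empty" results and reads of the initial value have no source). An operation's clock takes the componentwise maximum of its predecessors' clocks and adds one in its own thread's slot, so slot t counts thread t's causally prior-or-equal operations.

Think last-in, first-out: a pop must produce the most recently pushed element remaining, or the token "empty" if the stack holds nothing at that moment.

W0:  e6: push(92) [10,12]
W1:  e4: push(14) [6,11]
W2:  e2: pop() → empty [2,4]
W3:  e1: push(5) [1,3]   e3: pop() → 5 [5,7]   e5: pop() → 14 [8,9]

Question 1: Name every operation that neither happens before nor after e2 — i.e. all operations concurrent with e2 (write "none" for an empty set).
e1

e2 spans [2,4]; an op avoiding the whole window 2..4 is ordered, any other is concurrent
e1 [1,3]: concurrent
e3 [5,7]: after
e4 [6,11]: after
e5 [8,9]: after
e6 [10,12]: after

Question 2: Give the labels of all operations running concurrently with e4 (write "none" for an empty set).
e3, e5, e6

e4 spans [6,11]: anything still running between times 6 and 11 counts as concurrent
e1 [1,3]: before
e2 [2,4]: before
e3 [5,7]: concurrent
e5 [8,9]: concurrent
e6 [10,12]: concurrent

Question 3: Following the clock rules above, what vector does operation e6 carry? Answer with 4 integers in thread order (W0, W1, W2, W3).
(1, 0, 0, 0)

e1 (invocation 1): nothing precedes it; W3's component alone gives (0, 0, 0, 1)
e2 (invocation 2): nothing precedes it; W2's component alone gives (0, 0, 1, 0)
e4 (invocation 6): nothing precedes it; W1's component alone gives (0, 1, 0, 0)
e6 (invocation 10): nothing precedes it; W0's component alone gives (1, 0, 0, 0)
VC(e3, invoked at 5): max of VC(e1)=(0, 0, 0, 1), then +1 on thread W3 → (0, 0, 0, 2)
VC(e5, invoked at 8): max of VC(e3)=(0, 0, 0, 2), VC(e4)=(0, 1, 0, 0), then +1 on thread W3 → (0, 1, 0, 3)
target: VC(e6) = (1, 0, 0, 0)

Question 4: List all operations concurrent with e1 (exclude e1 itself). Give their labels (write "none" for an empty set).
e2

overlap test against e1 [1,3]: concurrent iff the interval meets 1..3
e2 [2,4]: concurrent
e3 [5,7]: after
e4 [6,11]: after
e5 [8,9]: after
e6 [10,12]: after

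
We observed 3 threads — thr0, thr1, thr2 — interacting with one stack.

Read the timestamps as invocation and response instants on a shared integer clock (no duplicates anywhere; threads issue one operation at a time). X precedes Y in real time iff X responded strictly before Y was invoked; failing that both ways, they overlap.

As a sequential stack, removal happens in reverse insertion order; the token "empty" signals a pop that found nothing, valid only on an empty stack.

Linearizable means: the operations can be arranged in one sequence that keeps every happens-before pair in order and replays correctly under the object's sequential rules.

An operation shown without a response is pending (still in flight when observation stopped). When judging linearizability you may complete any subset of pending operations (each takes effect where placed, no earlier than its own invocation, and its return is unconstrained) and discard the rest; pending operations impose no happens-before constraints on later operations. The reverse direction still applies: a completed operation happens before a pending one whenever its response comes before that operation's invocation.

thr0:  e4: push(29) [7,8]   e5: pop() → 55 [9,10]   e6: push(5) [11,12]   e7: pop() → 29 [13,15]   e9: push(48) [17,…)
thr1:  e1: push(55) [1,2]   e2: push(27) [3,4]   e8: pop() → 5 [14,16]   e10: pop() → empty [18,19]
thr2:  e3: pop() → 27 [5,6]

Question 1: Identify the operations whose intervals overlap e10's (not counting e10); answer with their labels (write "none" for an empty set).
e9

e10 runs from 18 to 19; window-overlapping ops are concurrent
e1 [1,2]: before
e2 [3,4]: before
e3 [5,6]: before
e4 [7,8]: before
e5 [9,10]: before
e6 [11,12]: before
e7 [13,15]: before
e8 [14,16]: before
e9 [17,…): concurrent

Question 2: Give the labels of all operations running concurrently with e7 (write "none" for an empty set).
e8

e7 spans [13,15]: anything still running between times 13 and 15 counts as concurrent
e1 [1,2]: before
e2 [3,4]: before
e3 [5,6]: before
e4 [7,8]: before
e5 [9,10]: before
e6 [11,12]: before
e8 [14,16]: concurrent
e9 [17,…): after
e10 [18,19]: after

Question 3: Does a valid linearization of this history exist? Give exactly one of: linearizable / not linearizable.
not linearizable

already the first 10 events (up to e5's response at time 10) admit no linearization; the first 9 still do
the sole real-time-consistent order of 5 completed operations fails the stack replay
one such order, e1, e2, e3, e4, e5, breaks at step 5 where e5 pop() → 55 is illegal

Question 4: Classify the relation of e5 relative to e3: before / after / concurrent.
after

e5 spans [9,10], e3 spans [5,6]
resp(e3)=6 < inv(e5)=9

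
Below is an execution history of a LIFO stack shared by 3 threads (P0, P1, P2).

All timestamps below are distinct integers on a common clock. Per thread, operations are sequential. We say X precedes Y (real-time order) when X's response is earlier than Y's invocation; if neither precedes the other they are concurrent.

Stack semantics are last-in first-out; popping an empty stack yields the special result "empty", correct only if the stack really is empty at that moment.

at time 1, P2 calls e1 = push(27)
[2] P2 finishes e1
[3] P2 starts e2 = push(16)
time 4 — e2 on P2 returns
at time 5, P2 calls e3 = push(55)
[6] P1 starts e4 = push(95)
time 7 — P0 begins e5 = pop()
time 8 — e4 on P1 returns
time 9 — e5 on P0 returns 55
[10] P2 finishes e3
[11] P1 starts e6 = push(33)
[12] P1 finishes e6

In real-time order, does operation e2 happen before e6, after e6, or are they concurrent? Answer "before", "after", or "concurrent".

before

e2 spans [3,4], e6 spans [11,12]
resp(e2)=4 < inv(e6)=11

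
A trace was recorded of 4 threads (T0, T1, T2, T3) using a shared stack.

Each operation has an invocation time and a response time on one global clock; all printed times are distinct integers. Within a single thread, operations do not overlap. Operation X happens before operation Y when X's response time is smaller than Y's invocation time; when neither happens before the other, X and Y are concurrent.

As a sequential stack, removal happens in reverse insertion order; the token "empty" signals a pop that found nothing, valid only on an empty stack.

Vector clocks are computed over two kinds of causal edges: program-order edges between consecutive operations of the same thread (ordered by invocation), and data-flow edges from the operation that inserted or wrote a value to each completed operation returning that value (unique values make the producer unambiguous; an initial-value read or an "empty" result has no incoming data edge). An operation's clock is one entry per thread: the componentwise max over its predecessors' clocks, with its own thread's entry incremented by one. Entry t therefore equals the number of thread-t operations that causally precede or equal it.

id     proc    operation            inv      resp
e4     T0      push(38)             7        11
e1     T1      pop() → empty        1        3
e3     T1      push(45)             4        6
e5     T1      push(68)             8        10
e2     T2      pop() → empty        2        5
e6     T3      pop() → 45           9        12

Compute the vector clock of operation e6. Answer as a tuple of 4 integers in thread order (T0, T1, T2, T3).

no predecessors for e2 (invoked 2): T2 increments from zero → (0, 0, 1, 0)
no predecessors for e1 (invoked 1): T1 increments from zero → (0, 1, 0, 0)
no predecessors for e4 (invoked 7): T0 increments from zero → (1, 0, 0, 0)
e3 (invocation 4): componentwise max over VC(e1)=(0, 1, 0, 0), +1 at T1, giving (0, 2, 0, 0)
e6 (invocation 9): componentwise max over VC(e3)=(0, 2, 0, 0), +1 at T3, giving (0, 2, 0, 1)
e5 (invocation 8): componentwise max over VC(e3)=(0, 2, 0, 0), +1 at T1, giving (0, 3, 0, 0)
target: VC(e6) = (0, 2, 0, 1)

(0, 2, 0, 1)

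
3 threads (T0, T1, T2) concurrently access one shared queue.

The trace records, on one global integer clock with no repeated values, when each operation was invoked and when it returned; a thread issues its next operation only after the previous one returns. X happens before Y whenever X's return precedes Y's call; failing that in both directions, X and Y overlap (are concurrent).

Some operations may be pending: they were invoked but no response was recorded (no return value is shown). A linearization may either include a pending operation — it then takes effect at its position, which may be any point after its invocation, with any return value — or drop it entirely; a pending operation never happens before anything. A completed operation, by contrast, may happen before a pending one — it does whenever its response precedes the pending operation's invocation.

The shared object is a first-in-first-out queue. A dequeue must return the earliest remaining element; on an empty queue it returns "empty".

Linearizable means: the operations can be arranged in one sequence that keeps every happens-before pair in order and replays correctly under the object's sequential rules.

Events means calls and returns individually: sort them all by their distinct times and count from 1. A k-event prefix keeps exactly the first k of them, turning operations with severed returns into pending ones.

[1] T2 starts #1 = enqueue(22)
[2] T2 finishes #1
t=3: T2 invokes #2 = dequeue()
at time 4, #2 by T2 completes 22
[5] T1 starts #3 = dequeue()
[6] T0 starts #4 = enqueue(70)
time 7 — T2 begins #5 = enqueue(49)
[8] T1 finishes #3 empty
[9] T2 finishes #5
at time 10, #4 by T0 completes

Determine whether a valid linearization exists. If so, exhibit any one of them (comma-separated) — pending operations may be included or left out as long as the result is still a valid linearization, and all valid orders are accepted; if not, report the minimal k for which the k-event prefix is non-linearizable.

linearizable — witness: #1, #2, #3, #4, #5

after step 1 (#1 enqueue(22)): queue <22>
after step 2 (#2 dequeue() → 22): queue <>
after step 3 (#3 dequeue() → empty): queue <>
after step 4 (#4 enqueue(70)): queue <70>
after step 5 (#5 enqueue(49)): queue <70,49>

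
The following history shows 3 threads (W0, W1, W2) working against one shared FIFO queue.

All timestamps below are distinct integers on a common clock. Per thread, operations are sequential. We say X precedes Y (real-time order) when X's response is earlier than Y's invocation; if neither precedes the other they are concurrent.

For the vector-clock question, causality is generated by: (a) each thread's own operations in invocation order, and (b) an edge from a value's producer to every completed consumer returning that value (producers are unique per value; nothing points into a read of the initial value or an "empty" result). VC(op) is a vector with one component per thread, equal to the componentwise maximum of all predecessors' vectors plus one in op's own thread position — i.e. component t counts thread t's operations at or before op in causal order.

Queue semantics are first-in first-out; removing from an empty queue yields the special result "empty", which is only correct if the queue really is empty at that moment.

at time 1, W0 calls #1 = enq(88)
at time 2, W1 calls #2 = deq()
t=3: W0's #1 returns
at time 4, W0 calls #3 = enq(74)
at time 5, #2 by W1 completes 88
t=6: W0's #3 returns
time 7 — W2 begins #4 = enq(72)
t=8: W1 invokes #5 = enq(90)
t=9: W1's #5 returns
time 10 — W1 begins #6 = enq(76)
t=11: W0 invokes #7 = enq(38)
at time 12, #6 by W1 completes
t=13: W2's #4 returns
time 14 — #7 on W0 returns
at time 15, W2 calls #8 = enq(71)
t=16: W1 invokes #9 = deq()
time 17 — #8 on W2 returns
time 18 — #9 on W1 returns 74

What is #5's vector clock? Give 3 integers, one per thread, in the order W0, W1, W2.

(1, 2, 0)

no predecessors for #4 (invoked 7): W2 increments from zero → (0, 0, 1)
no predecessors for #1 (invoked 1): W0 increments from zero → (1, 0, 0)
merge at #8 (invoked 15): VC(#4)=(0, 0, 1), own-thread bump on W2 → (0, 0, 2)
merge at #2 (invoked 2): VC(#1)=(1, 0, 0), own-thread bump on W1 → (1, 1, 0)
merge at #3 (invoked 4): VC(#1)=(1, 0, 0), own-thread bump on W0 → (2, 0, 0)
merge at #5 (invoked 8): VC(#2)=(1, 1, 0), own-thread bump on W1 → (1, 2, 0)
merge at #7 (invoked 11): VC(#3)=(2, 0, 0), own-thread bump on W0 → (3, 0, 0)
merge at #6 (invoked 10): VC(#5)=(1, 2, 0), own-thread bump on W1 → (1, 3, 0)
merge at #9 (invoked 16): VC(#3)=(2, 0, 0), VC(#6)=(1, 3, 0), own-thread bump on W1 → (2, 4, 0)
target: VC(#5) = (1, 2, 0)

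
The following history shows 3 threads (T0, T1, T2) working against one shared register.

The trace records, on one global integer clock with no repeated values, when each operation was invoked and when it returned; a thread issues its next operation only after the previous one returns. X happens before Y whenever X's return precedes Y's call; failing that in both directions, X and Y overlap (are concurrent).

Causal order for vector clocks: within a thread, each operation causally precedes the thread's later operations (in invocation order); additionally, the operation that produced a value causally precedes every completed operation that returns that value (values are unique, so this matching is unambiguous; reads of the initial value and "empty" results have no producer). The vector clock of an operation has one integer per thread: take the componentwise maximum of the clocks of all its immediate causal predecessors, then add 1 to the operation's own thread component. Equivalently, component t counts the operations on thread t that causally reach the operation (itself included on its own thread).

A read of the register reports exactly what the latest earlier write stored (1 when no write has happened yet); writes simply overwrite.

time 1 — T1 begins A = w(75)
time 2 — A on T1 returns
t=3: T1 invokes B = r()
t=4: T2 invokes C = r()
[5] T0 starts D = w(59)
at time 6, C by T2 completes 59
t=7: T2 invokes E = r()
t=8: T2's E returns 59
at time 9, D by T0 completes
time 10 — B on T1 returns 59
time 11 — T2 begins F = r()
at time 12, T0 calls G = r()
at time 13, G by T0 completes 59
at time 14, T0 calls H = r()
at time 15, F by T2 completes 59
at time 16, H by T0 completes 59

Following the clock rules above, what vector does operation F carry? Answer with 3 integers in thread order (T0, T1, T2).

(1, 0, 3)

no predecessors for A (invoked 1): T1 increments from zero → (0, 1, 0)
no predecessors for D (invoked 5): T0 increments from zero → (1, 0, 0)
invoked at 4, C merges VC(D)=(1, 0, 0) and bumps T2's slot → (1, 0, 1)
invoked at 12, G merges VC(D)=(1, 0, 0) and bumps T0's slot → (2, 0, 0)
invoked at 7, E merges VC(C)=(1, 0, 1), VC(D)=(1, 0, 0) and bumps T2's slot → (1, 0, 2)
invoked at 3, B merges VC(A)=(0, 1, 0), VC(D)=(1, 0, 0) and bumps T1's slot → (1, 2, 0)
invoked at 14, H merges VC(D)=(1, 0, 0), VC(G)=(2, 0, 0) and bumps T0's slot → (3, 0, 0)
invoked at 11, F merges VC(D)=(1, 0, 0), VC(E)=(1, 0, 2) and bumps T2's slot → (1, 0, 3)
target: VC(F) = (1, 0, 3)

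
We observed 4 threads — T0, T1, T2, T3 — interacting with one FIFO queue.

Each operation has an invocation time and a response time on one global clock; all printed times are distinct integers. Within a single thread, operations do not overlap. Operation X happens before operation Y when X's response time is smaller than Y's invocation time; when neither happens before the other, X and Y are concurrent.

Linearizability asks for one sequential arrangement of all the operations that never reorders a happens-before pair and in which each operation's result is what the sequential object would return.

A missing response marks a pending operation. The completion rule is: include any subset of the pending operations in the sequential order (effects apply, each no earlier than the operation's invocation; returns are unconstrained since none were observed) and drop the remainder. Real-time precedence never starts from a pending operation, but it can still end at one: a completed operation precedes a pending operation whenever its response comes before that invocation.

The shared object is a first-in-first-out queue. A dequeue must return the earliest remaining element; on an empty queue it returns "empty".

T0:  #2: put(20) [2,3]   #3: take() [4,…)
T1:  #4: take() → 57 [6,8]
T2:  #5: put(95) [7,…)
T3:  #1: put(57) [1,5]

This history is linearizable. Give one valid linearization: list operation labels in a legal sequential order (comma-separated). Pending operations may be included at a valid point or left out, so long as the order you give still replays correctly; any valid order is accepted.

step 1: #1 put(57) — queue <57>
step 2: #2 put(20) — queue <57,20>
step 3: #4 take() → 57 — queue <20>

#1, #2, #4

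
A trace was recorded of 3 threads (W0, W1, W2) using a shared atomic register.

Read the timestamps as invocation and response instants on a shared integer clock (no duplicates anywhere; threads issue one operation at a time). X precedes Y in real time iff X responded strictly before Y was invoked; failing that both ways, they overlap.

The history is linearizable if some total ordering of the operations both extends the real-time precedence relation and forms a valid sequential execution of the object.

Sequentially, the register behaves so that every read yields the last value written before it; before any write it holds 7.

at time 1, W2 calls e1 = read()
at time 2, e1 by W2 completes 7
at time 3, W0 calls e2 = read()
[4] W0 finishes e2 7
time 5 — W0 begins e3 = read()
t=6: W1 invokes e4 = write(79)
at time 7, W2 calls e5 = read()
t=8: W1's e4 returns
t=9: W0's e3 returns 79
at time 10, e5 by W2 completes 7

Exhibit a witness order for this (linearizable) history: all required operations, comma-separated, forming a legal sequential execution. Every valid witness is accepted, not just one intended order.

1. e1 read() → 7, leaving value 7
2. e2 read() → 7, leaving value 7
3. e5 read() → 7, leaving value 7
4. e4 write(79), leaving value 79
5. e3 read() → 79, leaving value 79

e1, e2, e5, e4, e3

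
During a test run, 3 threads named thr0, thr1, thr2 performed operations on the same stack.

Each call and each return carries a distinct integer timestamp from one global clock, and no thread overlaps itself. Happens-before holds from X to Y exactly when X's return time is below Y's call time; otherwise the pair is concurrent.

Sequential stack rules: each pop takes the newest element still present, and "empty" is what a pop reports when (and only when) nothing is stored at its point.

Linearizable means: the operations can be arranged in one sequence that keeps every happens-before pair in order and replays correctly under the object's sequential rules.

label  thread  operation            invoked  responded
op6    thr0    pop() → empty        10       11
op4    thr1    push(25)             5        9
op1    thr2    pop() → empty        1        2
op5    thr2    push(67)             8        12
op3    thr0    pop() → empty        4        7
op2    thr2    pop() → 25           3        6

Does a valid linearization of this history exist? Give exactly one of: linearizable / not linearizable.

linearizable

a witness: op1, op3, op4, op2, op6, op5
after step 1 (op1 pop() → empty): stack <>
after step 2 (op3 pop() → empty): stack <>
after step 3 (op4 push(25)): stack <25>
after step 4 (op2 pop() → 25): stack <>
after step 5 (op6 pop() → empty): stack <>
after step 6 (op5 push(67)): stack <67>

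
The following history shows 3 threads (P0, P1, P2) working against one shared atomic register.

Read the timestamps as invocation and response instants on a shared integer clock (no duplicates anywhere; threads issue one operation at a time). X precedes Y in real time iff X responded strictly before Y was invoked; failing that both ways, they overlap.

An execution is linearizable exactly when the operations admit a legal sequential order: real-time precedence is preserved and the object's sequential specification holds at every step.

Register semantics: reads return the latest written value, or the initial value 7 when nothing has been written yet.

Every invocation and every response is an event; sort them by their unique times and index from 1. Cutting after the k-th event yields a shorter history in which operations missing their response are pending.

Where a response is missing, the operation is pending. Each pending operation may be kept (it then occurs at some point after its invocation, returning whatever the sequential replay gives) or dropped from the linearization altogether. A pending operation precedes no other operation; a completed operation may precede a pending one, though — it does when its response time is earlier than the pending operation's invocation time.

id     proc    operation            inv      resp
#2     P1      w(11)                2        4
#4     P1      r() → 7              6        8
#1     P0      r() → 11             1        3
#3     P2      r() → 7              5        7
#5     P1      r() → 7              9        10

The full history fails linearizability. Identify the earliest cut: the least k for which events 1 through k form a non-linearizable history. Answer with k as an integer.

7

events 1..6 are still linearizable — one witness is #2, #1:
1. #2 w(11), leaving value 11
2. #1 r() → 11, leaving value 11
adding event 7 (#3 responds at 7) leaves no legal real-time order
include/drop combinations of the 1 pending operation (#4) were all tried; none helps
one such order, #1, #2, #3 (pending dropped), breaks at step 1 where #1 r() → 11 is illegal
one such order, #2, #1, #3 (pending dropped), breaks at step 3 where #3 r() → 7 is illegal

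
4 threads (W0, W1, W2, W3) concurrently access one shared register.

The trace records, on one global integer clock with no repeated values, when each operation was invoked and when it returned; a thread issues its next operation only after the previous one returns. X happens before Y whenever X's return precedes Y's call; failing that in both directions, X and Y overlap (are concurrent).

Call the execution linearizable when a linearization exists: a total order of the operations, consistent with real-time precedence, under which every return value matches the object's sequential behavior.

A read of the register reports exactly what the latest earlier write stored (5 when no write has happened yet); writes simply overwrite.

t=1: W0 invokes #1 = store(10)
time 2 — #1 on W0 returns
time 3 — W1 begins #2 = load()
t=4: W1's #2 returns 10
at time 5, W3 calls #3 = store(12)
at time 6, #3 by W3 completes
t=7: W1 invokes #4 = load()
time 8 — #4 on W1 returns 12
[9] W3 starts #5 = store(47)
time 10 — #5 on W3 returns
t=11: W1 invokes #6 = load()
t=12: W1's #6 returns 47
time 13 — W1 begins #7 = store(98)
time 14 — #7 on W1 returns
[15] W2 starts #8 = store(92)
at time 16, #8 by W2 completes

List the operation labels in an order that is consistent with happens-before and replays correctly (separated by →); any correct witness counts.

step 1: #1 store(10) — value 10
step 2: #2 load() → 10 — value 10
step 3: #3 store(12) — value 12
step 4: #4 load() → 12 — value 12
step 5: #5 store(47) — value 47
step 6: #6 load() → 47 — value 47
step 7: #7 store(98) — value 98
step 8: #8 store(92) — value 92

#1 → #2 → #3 → #4 → #5 → #6 → #7 → #8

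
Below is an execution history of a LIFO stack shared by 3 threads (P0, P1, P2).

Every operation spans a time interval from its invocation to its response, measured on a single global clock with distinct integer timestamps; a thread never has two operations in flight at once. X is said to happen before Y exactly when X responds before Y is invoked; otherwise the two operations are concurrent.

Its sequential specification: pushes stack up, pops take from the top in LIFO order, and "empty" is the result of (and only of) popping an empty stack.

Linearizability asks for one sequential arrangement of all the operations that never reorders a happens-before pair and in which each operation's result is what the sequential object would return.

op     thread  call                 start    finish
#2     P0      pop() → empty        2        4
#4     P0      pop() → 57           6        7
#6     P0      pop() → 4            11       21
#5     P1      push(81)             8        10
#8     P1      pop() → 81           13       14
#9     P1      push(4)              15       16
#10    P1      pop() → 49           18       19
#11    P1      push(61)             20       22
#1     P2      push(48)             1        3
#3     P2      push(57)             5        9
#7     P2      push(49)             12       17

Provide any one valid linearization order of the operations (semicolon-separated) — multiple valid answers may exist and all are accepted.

#2; #1; #3; #4; #5; #8; #7; #9; #6; #10; #11

after step 1 (#2 pop() → empty): stack <>
after step 2 (#1 push(48)): stack <48>
after step 3 (#3 push(57)): stack <48,57>
after step 4 (#4 pop() → 57): stack <48>
after step 5 (#5 push(81)): stack <48,81>
after step 6 (#8 pop() → 81): stack <48>
after step 7 (#7 push(49)): stack <48,49>
after step 8 (#9 push(4)): stack <48,49,4>
after step 9 (#6 pop() → 4): stack <48,49>
after step 10 (#10 pop() → 49): stack <48>
after step 11 (#11 push(61)): stack <48,61>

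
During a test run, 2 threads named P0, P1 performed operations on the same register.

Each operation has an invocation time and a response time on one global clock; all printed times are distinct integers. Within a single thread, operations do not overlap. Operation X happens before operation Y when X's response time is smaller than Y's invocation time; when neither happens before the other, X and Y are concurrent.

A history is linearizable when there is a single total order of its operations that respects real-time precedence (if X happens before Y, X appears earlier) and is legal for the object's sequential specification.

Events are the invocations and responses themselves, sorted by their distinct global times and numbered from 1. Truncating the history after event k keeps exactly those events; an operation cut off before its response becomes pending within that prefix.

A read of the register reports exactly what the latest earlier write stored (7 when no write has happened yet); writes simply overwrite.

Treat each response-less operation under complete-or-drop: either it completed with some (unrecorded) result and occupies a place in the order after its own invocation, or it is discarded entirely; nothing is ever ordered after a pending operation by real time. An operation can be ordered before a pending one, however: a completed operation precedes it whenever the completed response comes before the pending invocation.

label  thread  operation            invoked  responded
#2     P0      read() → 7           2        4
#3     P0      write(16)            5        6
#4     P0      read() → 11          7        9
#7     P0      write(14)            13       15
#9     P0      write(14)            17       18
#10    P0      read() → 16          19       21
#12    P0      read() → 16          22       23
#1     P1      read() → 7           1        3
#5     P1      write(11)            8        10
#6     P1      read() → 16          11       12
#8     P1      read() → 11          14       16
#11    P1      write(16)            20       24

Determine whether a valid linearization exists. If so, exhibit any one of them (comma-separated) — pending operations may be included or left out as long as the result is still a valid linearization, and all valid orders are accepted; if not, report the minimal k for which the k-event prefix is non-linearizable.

not linearizable — minimal violating prefix: 12 events

already the first 12 events (up to #6's response at time 12) admit no linearization; the first 11 still do
every one of the 4 real-time-consistent orders over 6 completed register ops fails the sequential spec
sample order #1, #2, #3, #4, #5, #6 stalls at step 4 — #4 read() → 11 has no legal effect
sample order #1, #2, #3, #5, #4, #6 stalls at step 6 — #6 read() → 16 has no legal effect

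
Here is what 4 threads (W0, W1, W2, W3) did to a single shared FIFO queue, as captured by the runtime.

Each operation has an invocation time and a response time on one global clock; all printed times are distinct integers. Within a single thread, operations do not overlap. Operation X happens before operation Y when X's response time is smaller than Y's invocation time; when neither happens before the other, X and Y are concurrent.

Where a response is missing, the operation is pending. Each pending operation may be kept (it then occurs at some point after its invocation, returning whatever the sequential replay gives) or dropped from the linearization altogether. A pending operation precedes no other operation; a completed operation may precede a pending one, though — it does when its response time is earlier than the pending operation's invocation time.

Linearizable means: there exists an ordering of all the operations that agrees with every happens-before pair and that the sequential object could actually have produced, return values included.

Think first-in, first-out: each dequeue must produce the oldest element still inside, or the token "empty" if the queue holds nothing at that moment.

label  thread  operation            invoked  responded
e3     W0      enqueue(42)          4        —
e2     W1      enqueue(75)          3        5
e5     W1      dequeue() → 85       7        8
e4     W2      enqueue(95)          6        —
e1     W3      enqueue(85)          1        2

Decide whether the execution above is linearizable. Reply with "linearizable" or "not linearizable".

linearizable

one valid linearization: e1, e2, e3, e4, e5
step 1: e1 enqueue(85) — queue <85>
step 2: e2 enqueue(75) — queue <85,75>
step 3: e3 enqueue(42) (pending, included) — queue <85,75,42>
step 4: e4 enqueue(95) (pending, included) — queue <85,75,42,95>
step 5: e5 dequeue() → 85 — queue <75,42,95>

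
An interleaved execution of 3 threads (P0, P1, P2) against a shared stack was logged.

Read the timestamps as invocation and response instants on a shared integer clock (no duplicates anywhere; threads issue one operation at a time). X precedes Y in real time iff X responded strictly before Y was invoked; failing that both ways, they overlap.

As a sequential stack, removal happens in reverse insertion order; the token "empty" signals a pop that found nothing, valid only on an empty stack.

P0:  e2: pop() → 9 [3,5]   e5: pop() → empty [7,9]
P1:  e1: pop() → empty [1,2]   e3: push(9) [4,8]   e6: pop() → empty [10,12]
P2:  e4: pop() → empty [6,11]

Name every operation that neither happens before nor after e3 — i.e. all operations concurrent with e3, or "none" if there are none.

e2, e4, e5

concurrent with e3 ([4,8]): every op whose interval crosses 4..8
e1 [1,2]: before
e2 [3,5]: concurrent
e4 [6,11]: concurrent
e5 [7,9]: concurrent
e6 [10,12]: after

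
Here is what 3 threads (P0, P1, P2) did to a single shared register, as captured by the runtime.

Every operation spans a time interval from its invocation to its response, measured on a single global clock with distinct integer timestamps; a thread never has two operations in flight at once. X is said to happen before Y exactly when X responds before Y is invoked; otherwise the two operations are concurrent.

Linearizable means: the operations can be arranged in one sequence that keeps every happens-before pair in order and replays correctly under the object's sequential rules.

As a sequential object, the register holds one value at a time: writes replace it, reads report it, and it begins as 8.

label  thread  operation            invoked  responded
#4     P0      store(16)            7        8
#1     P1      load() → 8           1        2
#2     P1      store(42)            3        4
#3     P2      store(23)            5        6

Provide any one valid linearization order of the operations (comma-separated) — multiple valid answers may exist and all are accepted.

step 1: #1 load() → 8 — value 8
step 2: #2 store(42) — value 42
step 3: #3 store(23) — value 23
step 4: #4 store(16) — value 16

#1, #2, #3, #4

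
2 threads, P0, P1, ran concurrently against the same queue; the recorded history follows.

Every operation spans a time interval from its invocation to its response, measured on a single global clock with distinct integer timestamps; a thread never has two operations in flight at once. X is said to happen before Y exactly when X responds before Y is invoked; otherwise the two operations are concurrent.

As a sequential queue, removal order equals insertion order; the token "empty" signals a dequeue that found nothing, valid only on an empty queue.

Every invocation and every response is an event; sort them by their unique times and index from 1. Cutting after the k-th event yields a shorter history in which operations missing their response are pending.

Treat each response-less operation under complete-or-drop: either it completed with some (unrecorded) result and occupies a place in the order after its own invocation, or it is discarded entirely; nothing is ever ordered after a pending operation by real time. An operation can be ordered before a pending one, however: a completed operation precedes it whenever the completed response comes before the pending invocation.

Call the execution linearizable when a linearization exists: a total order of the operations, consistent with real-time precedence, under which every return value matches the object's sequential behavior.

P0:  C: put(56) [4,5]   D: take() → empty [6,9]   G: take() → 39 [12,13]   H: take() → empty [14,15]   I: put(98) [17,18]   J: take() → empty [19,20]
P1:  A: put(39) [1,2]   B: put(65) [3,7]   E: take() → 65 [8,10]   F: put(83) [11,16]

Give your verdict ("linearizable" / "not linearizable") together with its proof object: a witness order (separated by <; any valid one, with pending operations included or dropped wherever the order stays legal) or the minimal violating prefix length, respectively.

not linearizable — minimal violating prefix: 9 events

cut after 8 events: linearizable; cut after 9 events (D responds, time 9): not linearizable
4 completed operations, 3 real-time-consistent orders — every queue replay fails
every completion of the 1 pending operation (E) was checked; none linearizes
one such order, A, B, C, D (pending dropped), breaks at step 4 where D take() → empty is illegal
one such order, A, C, B, D (pending dropped), breaks at step 4 where D take() → empty is illegal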